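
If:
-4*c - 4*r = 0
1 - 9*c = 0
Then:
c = 1/9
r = -1/9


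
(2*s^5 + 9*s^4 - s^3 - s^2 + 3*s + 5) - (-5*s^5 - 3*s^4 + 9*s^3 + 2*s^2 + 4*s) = 7*s^5 + 12*s^4 - 10*s^3 - 3*s^2 - s + 5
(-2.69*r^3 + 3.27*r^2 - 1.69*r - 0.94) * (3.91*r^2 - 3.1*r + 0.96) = -10.5179*r^5 + 21.1247*r^4 - 19.3273*r^3 + 4.7028*r^2 + 1.2916*r - 0.9024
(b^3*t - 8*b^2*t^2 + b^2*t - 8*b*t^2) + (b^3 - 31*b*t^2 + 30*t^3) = b^3*t + b^3 - 8*b^2*t^2 + b^2*t - 39*b*t^2 + 30*t^3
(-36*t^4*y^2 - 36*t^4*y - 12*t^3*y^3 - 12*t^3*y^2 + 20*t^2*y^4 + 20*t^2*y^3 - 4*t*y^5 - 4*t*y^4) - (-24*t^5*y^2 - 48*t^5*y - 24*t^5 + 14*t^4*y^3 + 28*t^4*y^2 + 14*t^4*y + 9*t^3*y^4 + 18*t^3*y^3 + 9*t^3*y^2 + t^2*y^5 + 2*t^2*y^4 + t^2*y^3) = 24*t^5*y^2 + 48*t^5*y + 24*t^5 - 14*t^4*y^3 - 64*t^4*y^2 - 50*t^4*y - 9*t^3*y^4 - 30*t^3*y^3 - 21*t^3*y^2 - t^2*y^5 + 18*t^2*y^4 + 19*t^2*y^3 - 4*t*y^5 - 4*t*y^4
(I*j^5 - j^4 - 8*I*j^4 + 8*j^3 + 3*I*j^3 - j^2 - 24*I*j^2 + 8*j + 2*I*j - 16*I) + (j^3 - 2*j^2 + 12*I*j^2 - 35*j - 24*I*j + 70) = I*j^5 - j^4 - 8*I*j^4 + 9*j^3 + 3*I*j^3 - 3*j^2 - 12*I*j^2 - 27*j - 22*I*j + 70 - 16*I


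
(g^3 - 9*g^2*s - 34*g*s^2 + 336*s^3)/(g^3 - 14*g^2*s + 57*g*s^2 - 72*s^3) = (g^2 - g*s - 42*s^2)/(g^2 - 6*g*s + 9*s^2)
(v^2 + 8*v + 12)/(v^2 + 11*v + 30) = (v + 2)/(v + 5)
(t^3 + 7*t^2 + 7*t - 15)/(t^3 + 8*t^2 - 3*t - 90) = (t^2 + 2*t - 3)/(t^2 + 3*t - 18)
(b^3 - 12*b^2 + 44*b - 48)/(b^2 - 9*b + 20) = (b^2 - 8*b + 12)/(b - 5)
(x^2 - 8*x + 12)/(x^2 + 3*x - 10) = (x - 6)/(x + 5)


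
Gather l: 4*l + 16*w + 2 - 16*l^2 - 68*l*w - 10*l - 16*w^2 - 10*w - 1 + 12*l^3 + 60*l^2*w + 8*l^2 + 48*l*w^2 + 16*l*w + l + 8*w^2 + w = 12*l^3 + l^2*(60*w - 8) + l*(48*w^2 - 52*w - 5) - 8*w^2 + 7*w + 1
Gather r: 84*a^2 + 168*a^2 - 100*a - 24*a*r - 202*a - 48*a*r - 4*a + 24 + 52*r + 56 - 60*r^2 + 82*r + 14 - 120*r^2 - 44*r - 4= 252*a^2 - 306*a - 180*r^2 + r*(90 - 72*a) + 90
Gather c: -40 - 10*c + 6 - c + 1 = -11*c - 33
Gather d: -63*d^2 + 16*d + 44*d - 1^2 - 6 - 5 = -63*d^2 + 60*d - 12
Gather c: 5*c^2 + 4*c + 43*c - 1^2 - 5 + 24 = 5*c^2 + 47*c + 18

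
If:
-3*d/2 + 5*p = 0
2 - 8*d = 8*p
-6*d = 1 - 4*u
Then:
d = 5/26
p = 3/52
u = 7/13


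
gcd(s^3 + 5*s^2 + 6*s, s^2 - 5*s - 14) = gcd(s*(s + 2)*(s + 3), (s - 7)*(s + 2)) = s + 2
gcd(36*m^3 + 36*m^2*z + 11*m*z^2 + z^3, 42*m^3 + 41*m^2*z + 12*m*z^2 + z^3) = 6*m^2 + 5*m*z + z^2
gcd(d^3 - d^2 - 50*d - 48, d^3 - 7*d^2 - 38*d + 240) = d^2 - 2*d - 48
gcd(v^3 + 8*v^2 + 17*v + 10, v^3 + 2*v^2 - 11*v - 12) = v + 1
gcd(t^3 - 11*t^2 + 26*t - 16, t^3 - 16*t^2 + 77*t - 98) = t - 2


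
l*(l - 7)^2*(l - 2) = l^4 - 16*l^3 + 77*l^2 - 98*l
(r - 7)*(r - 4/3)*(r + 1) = r^3 - 22*r^2/3 + r + 28/3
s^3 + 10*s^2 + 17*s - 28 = (s - 1)*(s + 4)*(s + 7)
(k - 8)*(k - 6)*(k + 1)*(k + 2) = k^4 - 11*k^3 + 8*k^2 + 116*k + 96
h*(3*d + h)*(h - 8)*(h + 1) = 3*d*h^3 - 21*d*h^2 - 24*d*h + h^4 - 7*h^3 - 8*h^2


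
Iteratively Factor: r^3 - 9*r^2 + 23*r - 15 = (r - 1)*(r^2 - 8*r + 15) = (r - 5)*(r - 1)*(r - 3)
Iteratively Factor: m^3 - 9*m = (m)*(m^2 - 9) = m*(m + 3)*(m - 3)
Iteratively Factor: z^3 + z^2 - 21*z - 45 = (z - 5)*(z^2 + 6*z + 9) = (z - 5)*(z + 3)*(z + 3)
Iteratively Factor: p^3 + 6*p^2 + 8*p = (p + 4)*(p^2 + 2*p) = (p + 2)*(p + 4)*(p)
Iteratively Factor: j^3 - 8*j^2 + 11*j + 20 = (j + 1)*(j^2 - 9*j + 20) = (j - 4)*(j + 1)*(j - 5)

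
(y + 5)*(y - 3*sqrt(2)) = y^2 - 3*sqrt(2)*y + 5*y - 15*sqrt(2)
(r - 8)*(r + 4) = r^2 - 4*r - 32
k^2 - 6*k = k*(k - 6)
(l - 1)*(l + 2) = l^2 + l - 2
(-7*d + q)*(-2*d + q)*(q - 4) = 14*d^2*q - 56*d^2 - 9*d*q^2 + 36*d*q + q^3 - 4*q^2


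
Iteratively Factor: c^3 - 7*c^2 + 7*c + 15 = (c - 5)*(c^2 - 2*c - 3) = (c - 5)*(c - 3)*(c + 1)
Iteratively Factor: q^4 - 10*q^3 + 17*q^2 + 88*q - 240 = (q - 4)*(q^3 - 6*q^2 - 7*q + 60) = (q - 4)*(q + 3)*(q^2 - 9*q + 20) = (q - 4)^2*(q + 3)*(q - 5)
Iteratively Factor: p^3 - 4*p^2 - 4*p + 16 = (p - 4)*(p^2 - 4) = (p - 4)*(p + 2)*(p - 2)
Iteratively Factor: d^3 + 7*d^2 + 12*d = (d)*(d^2 + 7*d + 12) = d*(d + 4)*(d + 3)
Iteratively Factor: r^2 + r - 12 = (r - 3)*(r + 4)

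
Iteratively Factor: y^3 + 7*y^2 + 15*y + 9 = (y + 3)*(y^2 + 4*y + 3) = (y + 3)^2*(y + 1)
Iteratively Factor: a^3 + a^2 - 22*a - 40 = (a + 4)*(a^2 - 3*a - 10) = (a + 2)*(a + 4)*(a - 5)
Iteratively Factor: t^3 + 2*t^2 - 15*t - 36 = (t + 3)*(t^2 - t - 12) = (t - 4)*(t + 3)*(t + 3)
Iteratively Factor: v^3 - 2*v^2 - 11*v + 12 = (v - 4)*(v^2 + 2*v - 3) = (v - 4)*(v + 3)*(v - 1)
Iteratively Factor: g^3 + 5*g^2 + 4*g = (g)*(g^2 + 5*g + 4) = g*(g + 4)*(g + 1)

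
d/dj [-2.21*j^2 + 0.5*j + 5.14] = 0.5 - 4.42*j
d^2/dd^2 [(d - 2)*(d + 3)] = 2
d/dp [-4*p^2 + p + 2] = 1 - 8*p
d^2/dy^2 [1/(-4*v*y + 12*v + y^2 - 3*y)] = 2*(-4*v*y + 12*v + y^2 - 3*y - (4*v - 2*y + 3)^2)/(4*v*y - 12*v - y^2 + 3*y)^3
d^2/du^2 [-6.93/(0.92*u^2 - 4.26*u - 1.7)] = (-11.731104*u^2 + 54.320112*u + 6.93*(1.84*u - 4.26)*(3.68*u - 8.52) + 21.67704)/(-0.92*u^2 + 4.26*u + 1.7)^3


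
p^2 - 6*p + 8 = (p - 4)*(p - 2)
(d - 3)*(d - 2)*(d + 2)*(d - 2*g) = d^4 - 2*d^3*g - 3*d^3 + 6*d^2*g - 4*d^2 + 8*d*g + 12*d - 24*g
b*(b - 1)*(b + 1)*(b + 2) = b^4 + 2*b^3 - b^2 - 2*b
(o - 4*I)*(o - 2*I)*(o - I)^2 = o^4 - 8*I*o^3 - 21*o^2 + 22*I*o + 8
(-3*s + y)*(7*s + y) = -21*s^2 + 4*s*y + y^2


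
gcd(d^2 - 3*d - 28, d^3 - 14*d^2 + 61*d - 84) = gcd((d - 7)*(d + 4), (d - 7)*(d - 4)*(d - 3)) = d - 7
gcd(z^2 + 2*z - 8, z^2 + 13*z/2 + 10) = z + 4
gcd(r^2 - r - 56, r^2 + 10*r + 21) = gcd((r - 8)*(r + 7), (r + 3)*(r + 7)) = r + 7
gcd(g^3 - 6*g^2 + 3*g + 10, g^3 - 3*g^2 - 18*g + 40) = g^2 - 7*g + 10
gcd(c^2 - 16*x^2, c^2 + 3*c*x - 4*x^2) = c + 4*x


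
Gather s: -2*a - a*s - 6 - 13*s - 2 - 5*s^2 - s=-2*a - 5*s^2 + s*(-a - 14) - 8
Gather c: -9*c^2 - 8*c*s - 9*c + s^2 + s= -9*c^2 + c*(-8*s - 9) + s^2 + s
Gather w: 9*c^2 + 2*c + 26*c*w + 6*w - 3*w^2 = 9*c^2 + 2*c - 3*w^2 + w*(26*c + 6)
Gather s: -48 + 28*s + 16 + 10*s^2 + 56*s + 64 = 10*s^2 + 84*s + 32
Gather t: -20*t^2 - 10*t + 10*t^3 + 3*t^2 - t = 10*t^3 - 17*t^2 - 11*t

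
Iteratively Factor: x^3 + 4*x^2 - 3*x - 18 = (x + 3)*(x^2 + x - 6) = (x - 2)*(x + 3)*(x + 3)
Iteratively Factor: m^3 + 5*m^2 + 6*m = (m + 3)*(m^2 + 2*m) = (m + 2)*(m + 3)*(m)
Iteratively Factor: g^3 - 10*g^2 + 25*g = (g - 5)*(g^2 - 5*g) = (g - 5)^2*(g)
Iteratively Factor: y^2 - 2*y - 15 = (y - 5)*(y + 3)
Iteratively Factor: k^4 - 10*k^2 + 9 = (k - 3)*(k^3 + 3*k^2 - k - 3) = (k - 3)*(k - 1)*(k^2 + 4*k + 3) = (k - 3)*(k - 1)*(k + 3)*(k + 1)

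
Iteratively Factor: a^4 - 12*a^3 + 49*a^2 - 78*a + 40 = (a - 5)*(a^3 - 7*a^2 + 14*a - 8) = (a - 5)*(a - 1)*(a^2 - 6*a + 8) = (a - 5)*(a - 4)*(a - 1)*(a - 2)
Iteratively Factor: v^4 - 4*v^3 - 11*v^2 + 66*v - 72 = (v - 3)*(v^3 - v^2 - 14*v + 24) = (v - 3)*(v + 4)*(v^2 - 5*v + 6) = (v - 3)*(v - 2)*(v + 4)*(v - 3)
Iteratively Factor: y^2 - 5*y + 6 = (y - 2)*(y - 3)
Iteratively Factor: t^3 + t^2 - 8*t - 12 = (t + 2)*(t^2 - t - 6) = (t + 2)^2*(t - 3)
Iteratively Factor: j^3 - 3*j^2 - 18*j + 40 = (j - 5)*(j^2 + 2*j - 8) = (j - 5)*(j - 2)*(j + 4)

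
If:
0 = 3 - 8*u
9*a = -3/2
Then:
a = -1/6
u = 3/8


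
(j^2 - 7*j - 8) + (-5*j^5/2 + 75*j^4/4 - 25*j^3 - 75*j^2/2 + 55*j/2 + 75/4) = -5*j^5/2 + 75*j^4/4 - 25*j^3 - 73*j^2/2 + 41*j/2 + 43/4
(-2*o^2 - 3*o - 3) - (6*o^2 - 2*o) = -8*o^2 - o - 3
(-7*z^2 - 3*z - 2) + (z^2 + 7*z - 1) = -6*z^2 + 4*z - 3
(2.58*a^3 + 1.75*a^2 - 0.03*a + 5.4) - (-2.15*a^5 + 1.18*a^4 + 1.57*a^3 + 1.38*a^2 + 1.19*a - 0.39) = 2.15*a^5 - 1.18*a^4 + 1.01*a^3 + 0.37*a^2 - 1.22*a + 5.79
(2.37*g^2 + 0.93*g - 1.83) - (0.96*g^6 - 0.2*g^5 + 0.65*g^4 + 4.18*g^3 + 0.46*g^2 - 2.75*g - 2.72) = -0.96*g^6 + 0.2*g^5 - 0.65*g^4 - 4.18*g^3 + 1.91*g^2 + 3.68*g + 0.89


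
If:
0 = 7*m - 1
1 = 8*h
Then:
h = 1/8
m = 1/7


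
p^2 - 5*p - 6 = (p - 6)*(p + 1)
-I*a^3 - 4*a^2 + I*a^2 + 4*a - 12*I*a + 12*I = (a - 6*I)*(a + 2*I)*(-I*a + I)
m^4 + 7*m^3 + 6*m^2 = m^2*(m + 1)*(m + 6)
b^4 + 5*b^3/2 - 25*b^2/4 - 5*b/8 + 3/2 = (b - 3/2)*(b - 1/2)*(b + 1/2)*(b + 4)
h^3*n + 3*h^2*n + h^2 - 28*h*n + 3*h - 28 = (h - 4)*(h + 7)*(h*n + 1)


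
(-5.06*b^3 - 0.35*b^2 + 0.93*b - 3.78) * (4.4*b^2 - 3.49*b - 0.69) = -22.264*b^5 + 16.1194*b^4 + 8.8049*b^3 - 19.6362*b^2 + 12.5505*b + 2.6082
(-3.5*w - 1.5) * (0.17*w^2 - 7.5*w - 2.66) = -0.595*w^3 + 25.995*w^2 + 20.56*w + 3.99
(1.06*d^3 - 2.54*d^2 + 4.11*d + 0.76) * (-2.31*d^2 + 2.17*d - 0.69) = -2.4486*d^5 + 8.1676*d^4 - 15.7373*d^3 + 8.9157*d^2 - 1.1867*d - 0.5244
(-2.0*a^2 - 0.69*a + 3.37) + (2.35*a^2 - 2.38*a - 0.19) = 0.35*a^2 - 3.07*a + 3.18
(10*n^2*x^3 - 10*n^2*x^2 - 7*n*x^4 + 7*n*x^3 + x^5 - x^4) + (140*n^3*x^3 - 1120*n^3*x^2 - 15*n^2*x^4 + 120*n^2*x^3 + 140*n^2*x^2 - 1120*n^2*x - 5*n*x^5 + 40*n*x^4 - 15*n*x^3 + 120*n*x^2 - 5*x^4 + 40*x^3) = 140*n^3*x^3 - 1120*n^3*x^2 - 15*n^2*x^4 + 130*n^2*x^3 + 130*n^2*x^2 - 1120*n^2*x - 5*n*x^5 + 33*n*x^4 - 8*n*x^3 + 120*n*x^2 + x^5 - 6*x^4 + 40*x^3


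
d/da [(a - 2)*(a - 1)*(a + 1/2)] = 3*a^2 - 5*a + 1/2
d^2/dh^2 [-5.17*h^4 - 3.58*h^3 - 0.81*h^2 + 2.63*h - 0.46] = -62.04*h^2 - 21.48*h - 1.62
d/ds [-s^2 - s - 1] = -2*s - 1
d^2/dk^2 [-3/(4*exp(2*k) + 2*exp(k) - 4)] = 3*(-2*(4*exp(k) + 1)^2*exp(k) + (8*exp(k) + 1)*(2*exp(2*k) + exp(k) - 2))*exp(k)/(2*(2*exp(2*k) + exp(k) - 2)^3)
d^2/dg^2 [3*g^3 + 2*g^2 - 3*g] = 18*g + 4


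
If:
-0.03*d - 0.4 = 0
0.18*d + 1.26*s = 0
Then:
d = -13.33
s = 1.90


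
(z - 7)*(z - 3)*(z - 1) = z^3 - 11*z^2 + 31*z - 21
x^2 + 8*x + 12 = (x + 2)*(x + 6)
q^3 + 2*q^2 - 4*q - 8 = (q - 2)*(q + 2)^2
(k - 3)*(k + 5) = k^2 + 2*k - 15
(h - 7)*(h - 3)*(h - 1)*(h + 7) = h^4 - 4*h^3 - 46*h^2 + 196*h - 147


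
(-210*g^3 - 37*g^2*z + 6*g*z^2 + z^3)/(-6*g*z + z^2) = 35*g^2/z + 12*g + z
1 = 1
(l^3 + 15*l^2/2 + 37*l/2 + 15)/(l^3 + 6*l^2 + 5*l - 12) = (l^2 + 9*l/2 + 5)/(l^2 + 3*l - 4)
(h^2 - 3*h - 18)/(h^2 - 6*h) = (h + 3)/h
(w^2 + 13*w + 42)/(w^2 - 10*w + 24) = (w^2 + 13*w + 42)/(w^2 - 10*w + 24)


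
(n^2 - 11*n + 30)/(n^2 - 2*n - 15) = (n - 6)/(n + 3)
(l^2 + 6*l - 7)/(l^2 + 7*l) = (l - 1)/l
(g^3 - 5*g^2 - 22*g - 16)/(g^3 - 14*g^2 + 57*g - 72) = (g^2 + 3*g + 2)/(g^2 - 6*g + 9)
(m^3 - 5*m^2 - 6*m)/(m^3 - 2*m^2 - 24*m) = (m + 1)/(m + 4)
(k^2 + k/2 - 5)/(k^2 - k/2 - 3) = (2*k + 5)/(2*k + 3)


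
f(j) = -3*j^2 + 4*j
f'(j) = 4 - 6*j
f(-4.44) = -76.90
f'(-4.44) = 30.64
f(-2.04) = -20.64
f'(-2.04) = 16.24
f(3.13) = -16.87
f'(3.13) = -14.78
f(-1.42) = -11.73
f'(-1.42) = 12.52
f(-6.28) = -143.44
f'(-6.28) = 41.68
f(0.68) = 1.33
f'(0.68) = -0.08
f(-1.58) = -13.81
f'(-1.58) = 13.48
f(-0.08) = -0.34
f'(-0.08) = 4.48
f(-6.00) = -132.00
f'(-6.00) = 40.00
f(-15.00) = -735.00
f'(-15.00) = 94.00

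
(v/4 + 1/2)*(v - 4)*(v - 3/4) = v^3/4 - 11*v^2/16 - 13*v/8 + 3/2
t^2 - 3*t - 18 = (t - 6)*(t + 3)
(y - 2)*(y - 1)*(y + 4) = y^3 + y^2 - 10*y + 8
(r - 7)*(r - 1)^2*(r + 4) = r^4 - 5*r^3 - 21*r^2 + 53*r - 28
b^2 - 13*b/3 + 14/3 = (b - 7/3)*(b - 2)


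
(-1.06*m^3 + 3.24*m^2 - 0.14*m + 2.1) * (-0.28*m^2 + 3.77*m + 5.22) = 0.2968*m^5 - 4.9034*m^4 + 6.7208*m^3 + 15.797*m^2 + 7.1862*m + 10.962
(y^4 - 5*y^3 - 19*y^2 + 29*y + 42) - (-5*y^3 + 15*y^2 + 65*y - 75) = y^4 - 34*y^2 - 36*y + 117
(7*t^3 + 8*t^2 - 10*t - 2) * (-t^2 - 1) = -7*t^5 - 8*t^4 + 3*t^3 - 6*t^2 + 10*t + 2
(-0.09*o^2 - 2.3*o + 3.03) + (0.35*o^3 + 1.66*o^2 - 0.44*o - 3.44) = 0.35*o^3 + 1.57*o^2 - 2.74*o - 0.41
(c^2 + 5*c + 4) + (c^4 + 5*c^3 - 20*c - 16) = c^4 + 5*c^3 + c^2 - 15*c - 12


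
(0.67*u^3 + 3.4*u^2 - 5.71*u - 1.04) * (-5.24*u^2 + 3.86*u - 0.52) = -3.5108*u^5 - 15.2298*u^4 + 42.696*u^3 - 18.359*u^2 - 1.0452*u + 0.5408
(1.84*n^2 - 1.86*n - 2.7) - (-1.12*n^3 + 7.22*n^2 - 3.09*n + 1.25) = 1.12*n^3 - 5.38*n^2 + 1.23*n - 3.95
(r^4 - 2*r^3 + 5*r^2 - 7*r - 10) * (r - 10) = r^5 - 12*r^4 + 25*r^3 - 57*r^2 + 60*r + 100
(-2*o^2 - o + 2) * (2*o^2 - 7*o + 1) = -4*o^4 + 12*o^3 + 9*o^2 - 15*o + 2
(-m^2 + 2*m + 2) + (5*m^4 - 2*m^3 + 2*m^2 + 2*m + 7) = 5*m^4 - 2*m^3 + m^2 + 4*m + 9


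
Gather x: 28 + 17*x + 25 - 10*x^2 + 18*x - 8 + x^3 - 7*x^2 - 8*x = x^3 - 17*x^2 + 27*x + 45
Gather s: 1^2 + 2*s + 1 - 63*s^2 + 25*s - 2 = -63*s^2 + 27*s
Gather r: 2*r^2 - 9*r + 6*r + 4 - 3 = 2*r^2 - 3*r + 1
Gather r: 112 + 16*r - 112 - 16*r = 0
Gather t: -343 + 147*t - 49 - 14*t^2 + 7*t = -14*t^2 + 154*t - 392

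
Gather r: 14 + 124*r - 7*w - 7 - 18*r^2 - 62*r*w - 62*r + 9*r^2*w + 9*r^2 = r^2*(9*w - 9) + r*(62 - 62*w) - 7*w + 7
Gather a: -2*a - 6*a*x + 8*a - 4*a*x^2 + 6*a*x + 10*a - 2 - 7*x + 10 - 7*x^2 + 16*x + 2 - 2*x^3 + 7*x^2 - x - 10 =a*(16 - 4*x^2) - 2*x^3 + 8*x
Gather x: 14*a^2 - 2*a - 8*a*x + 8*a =14*a^2 - 8*a*x + 6*a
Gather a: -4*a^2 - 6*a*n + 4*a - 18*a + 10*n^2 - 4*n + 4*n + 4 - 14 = -4*a^2 + a*(-6*n - 14) + 10*n^2 - 10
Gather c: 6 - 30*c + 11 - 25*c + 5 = 22 - 55*c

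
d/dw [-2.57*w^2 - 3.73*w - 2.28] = -5.14*w - 3.73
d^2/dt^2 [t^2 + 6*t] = 2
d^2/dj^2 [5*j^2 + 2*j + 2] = 10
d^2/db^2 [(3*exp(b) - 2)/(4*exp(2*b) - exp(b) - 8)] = (48*exp(4*b) - 116*exp(3*b) + 600*exp(2*b) - 282*exp(b) + 208)*exp(b)/(64*exp(6*b) - 48*exp(5*b) - 372*exp(4*b) + 191*exp(3*b) + 744*exp(2*b) - 192*exp(b) - 512)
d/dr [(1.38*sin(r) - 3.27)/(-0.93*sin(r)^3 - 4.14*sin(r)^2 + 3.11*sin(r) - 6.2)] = (2.5668*sin(r)^3 - 3.4101*sin(r)^2 - 27.0756*sin(r) + 1.6137)*cos(r)/(0.8649*sin(r)^6 + 7.7004*sin(r)^5 + 11.355*sin(r)^4 - 14.2188*sin(r)^3 + 61.0081*sin(r)^2 - 38.564*sin(r) + 38.44)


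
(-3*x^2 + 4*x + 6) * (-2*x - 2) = 6*x^3 - 2*x^2 - 20*x - 12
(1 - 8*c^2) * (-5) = 40*c^2 - 5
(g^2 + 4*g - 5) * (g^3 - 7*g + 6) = g^5 + 4*g^4 - 12*g^3 - 22*g^2 + 59*g - 30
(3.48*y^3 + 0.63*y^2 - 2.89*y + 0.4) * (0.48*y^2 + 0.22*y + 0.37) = 1.6704*y^5 + 1.068*y^4 + 0.0390000000000001*y^3 - 0.2107*y^2 - 0.9813*y + 0.148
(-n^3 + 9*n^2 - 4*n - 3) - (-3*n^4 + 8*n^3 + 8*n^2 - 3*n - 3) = 3*n^4 - 9*n^3 + n^2 - n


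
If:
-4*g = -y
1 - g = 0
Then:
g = 1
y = 4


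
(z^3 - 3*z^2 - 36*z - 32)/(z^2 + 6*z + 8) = (z^2 - 7*z - 8)/(z + 2)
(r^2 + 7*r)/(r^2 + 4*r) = (r + 7)/(r + 4)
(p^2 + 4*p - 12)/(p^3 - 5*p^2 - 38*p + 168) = (p - 2)/(p^2 - 11*p + 28)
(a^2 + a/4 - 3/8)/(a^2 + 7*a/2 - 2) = (a + 3/4)/(a + 4)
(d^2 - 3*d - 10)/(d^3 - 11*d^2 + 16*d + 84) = (d - 5)/(d^2 - 13*d + 42)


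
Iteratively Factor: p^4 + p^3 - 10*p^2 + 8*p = (p - 2)*(p^3 + 3*p^2 - 4*p) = (p - 2)*(p + 4)*(p^2 - p) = (p - 2)*(p - 1)*(p + 4)*(p)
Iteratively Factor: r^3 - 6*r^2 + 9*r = (r)*(r^2 - 6*r + 9) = r*(r - 3)*(r - 3)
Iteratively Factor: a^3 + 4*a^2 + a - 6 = (a + 2)*(a^2 + 2*a - 3) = (a + 2)*(a + 3)*(a - 1)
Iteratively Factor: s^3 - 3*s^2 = (s)*(s^2 - 3*s) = s*(s - 3)*(s)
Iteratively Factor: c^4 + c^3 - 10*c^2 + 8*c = (c)*(c^3 + c^2 - 10*c + 8) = c*(c + 4)*(c^2 - 3*c + 2) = c*(c - 2)*(c + 4)*(c - 1)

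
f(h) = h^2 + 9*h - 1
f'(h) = 2*h + 9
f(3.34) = 40.22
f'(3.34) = 15.68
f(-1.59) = -12.78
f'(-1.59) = 5.82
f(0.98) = 8.78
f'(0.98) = 10.96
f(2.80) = 32.04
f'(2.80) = 14.60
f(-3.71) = -20.63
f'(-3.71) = 1.58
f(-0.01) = -1.09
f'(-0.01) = 8.98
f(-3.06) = -19.18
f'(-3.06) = 2.88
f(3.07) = 36.05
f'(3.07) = 15.14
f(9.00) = 161.00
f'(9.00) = 27.00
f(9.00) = 161.00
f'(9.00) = 27.00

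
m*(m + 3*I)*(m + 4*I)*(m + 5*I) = m^4 + 12*I*m^3 - 47*m^2 - 60*I*m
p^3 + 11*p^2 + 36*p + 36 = (p + 2)*(p + 3)*(p + 6)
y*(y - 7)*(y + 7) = y^3 - 49*y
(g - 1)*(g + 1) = g^2 - 1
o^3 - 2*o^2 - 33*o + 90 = (o - 5)*(o - 3)*(o + 6)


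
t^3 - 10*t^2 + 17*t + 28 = (t - 7)*(t - 4)*(t + 1)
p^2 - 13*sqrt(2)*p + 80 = (p - 8*sqrt(2))*(p - 5*sqrt(2))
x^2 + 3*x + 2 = (x + 1)*(x + 2)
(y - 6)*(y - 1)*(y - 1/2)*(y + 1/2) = y^4 - 7*y^3 + 23*y^2/4 + 7*y/4 - 3/2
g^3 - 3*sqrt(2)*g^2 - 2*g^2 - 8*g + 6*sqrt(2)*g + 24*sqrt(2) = (g - 4)*(g + 2)*(g - 3*sqrt(2))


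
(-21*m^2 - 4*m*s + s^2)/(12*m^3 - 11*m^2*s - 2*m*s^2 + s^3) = (-7*m + s)/(4*m^2 - 5*m*s + s^2)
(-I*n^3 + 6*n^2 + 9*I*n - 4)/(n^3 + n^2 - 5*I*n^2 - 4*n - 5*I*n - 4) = (-I*n^3 + 6*n^2 + 9*I*n - 4)/(n^3 + n^2*(1 - 5*I) - n*(4 + 5*I) - 4)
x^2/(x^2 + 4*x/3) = 3*x/(3*x + 4)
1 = 1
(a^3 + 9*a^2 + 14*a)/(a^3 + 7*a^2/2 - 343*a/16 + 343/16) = 16*a*(a + 2)/(16*a^2 - 56*a + 49)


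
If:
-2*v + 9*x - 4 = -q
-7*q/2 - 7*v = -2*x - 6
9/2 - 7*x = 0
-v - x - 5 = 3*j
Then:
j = -2591/1176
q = 29/196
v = 379/392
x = 9/14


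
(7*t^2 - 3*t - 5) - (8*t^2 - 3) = -t^2 - 3*t - 2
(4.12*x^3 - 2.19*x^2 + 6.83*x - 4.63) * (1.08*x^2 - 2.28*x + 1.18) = 4.4496*x^5 - 11.7588*x^4 + 17.2312*x^3 - 23.157*x^2 + 18.6158*x - 5.4634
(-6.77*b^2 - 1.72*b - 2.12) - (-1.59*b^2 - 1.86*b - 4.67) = -5.18*b^2 + 0.14*b + 2.55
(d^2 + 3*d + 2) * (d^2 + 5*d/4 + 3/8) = d^4 + 17*d^3/4 + 49*d^2/8 + 29*d/8 + 3/4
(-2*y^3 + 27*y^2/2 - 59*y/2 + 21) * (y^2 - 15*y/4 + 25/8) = -2*y^5 + 21*y^4 - 691*y^3/8 + 2781*y^2/16 - 2735*y/16 + 525/8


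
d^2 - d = d*(d - 1)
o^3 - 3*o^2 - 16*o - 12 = (o - 6)*(o + 1)*(o + 2)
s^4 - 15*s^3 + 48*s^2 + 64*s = s*(s - 8)^2*(s + 1)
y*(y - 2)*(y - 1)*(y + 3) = y^4 - 7*y^2 + 6*y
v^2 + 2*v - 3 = (v - 1)*(v + 3)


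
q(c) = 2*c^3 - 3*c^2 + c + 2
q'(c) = 6*c^2 - 6*c + 1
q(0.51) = 2.00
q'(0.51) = -0.50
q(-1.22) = -7.32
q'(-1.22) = 17.25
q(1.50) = 3.50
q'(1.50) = 5.50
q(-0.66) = -0.54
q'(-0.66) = 7.57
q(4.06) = 90.46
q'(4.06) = 75.54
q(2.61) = 19.73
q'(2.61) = 26.21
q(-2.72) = -63.16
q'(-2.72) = 61.71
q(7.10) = 573.69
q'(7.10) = 260.86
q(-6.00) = -544.00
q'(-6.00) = 253.00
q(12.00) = 3038.00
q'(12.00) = 793.00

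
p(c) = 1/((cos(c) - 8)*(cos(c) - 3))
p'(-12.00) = -0.02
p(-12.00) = 0.06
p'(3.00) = 0.00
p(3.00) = 0.03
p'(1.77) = -0.02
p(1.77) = 0.04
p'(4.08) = 0.01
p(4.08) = 0.03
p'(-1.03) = 0.02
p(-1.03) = 0.05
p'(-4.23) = -0.01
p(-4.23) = 0.03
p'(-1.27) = 0.02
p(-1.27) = 0.05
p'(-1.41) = 0.02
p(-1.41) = 0.04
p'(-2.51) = 0.01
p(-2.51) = 0.03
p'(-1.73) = 0.02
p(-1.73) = 0.04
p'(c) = sin(c)/((cos(c) - 8)*(cos(c) - 3)^2) + sin(c)/((cos(c) - 8)^2*(cos(c) - 3)) = (2*cos(c) - 11)*sin(c)/((cos(c) - 8)^2*(cos(c) - 3)^2)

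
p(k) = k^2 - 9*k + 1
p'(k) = 2*k - 9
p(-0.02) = 1.18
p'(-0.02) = -9.04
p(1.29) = -8.95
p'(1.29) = -6.42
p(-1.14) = 12.56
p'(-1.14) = -11.28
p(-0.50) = 5.75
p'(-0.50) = -10.00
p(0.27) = -1.36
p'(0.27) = -8.46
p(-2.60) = 31.16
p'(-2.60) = -14.20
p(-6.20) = 95.24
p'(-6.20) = -21.40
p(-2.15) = 24.97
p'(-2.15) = -13.30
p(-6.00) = 91.00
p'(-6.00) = -21.00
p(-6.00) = 91.00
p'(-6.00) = -21.00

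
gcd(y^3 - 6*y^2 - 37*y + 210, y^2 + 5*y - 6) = y + 6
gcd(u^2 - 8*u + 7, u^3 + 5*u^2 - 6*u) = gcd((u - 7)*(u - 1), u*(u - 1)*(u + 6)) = u - 1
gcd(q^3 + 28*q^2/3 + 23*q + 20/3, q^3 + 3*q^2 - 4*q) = q + 4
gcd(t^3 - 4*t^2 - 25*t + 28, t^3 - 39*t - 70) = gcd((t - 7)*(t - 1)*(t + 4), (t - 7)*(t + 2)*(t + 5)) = t - 7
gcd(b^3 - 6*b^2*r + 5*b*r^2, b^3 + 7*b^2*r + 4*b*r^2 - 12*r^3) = -b + r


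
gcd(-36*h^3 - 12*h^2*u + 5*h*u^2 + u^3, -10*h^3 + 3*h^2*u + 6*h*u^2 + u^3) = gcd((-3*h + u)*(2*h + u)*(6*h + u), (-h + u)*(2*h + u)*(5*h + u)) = 2*h + u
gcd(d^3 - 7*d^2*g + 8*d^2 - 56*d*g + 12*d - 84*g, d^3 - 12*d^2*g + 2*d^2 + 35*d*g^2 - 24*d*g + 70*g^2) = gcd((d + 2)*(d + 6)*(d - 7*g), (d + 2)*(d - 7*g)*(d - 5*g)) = d^2 - 7*d*g + 2*d - 14*g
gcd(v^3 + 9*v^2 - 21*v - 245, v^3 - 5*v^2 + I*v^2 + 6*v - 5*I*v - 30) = v - 5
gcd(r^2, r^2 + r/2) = r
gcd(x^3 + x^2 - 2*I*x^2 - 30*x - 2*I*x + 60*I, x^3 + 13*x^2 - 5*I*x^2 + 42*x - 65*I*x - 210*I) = x + 6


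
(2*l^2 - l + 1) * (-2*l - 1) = -4*l^3 - l - 1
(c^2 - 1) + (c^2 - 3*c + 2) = 2*c^2 - 3*c + 1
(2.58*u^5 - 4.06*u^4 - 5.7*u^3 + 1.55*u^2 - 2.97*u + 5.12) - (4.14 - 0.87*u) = 2.58*u^5 - 4.06*u^4 - 5.7*u^3 + 1.55*u^2 - 2.1*u + 0.98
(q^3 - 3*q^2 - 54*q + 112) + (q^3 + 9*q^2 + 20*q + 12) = 2*q^3 + 6*q^2 - 34*q + 124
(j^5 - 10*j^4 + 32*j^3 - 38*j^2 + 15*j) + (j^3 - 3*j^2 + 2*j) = j^5 - 10*j^4 + 33*j^3 - 41*j^2 + 17*j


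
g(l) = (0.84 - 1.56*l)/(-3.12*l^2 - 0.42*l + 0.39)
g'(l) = (0.84 - 1.56*l)*(6.24*l + 0.42)/(-3.12*l^2 - 0.42*l + 0.39)^2 - 1.56/(-3.12*l^2 - 0.42*l + 0.39) = (-4.8672*l^2 + 5.2416*l - 0.2556)/(9.7344*l^4 + 2.6208*l^3 - 2.2572*l^2 - 0.3276*l + 0.1521)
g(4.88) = 0.09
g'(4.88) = -0.02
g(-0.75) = -1.91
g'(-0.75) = -6.28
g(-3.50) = -0.17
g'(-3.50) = -0.06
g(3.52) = 0.12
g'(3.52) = -0.03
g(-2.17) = -0.32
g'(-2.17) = -0.19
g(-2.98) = -0.21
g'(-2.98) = -0.09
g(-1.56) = -0.50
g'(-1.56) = -0.47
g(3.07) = 0.13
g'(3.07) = -0.03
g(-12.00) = -0.04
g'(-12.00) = -0.00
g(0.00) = 2.15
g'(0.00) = -1.68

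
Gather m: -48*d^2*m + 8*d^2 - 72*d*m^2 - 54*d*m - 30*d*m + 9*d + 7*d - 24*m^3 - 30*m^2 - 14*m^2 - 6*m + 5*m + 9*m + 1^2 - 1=8*d^2 + 16*d - 24*m^3 + m^2*(-72*d - 44) + m*(-48*d^2 - 84*d + 8)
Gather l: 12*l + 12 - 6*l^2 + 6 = -6*l^2 + 12*l + 18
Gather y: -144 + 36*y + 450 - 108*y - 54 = 252 - 72*y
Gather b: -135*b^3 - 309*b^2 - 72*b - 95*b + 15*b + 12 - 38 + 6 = -135*b^3 - 309*b^2 - 152*b - 20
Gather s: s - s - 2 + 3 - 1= 0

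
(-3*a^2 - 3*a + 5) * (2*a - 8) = -6*a^3 + 18*a^2 + 34*a - 40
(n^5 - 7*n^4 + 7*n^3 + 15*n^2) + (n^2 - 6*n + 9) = n^5 - 7*n^4 + 7*n^3 + 16*n^2 - 6*n + 9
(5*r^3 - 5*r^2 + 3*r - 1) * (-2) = -10*r^3 + 10*r^2 - 6*r + 2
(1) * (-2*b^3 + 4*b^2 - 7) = -2*b^3 + 4*b^2 - 7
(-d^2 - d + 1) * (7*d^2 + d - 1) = -7*d^4 - 8*d^3 + 7*d^2 + 2*d - 1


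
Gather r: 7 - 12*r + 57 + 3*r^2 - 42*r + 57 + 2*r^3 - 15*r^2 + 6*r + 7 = 2*r^3 - 12*r^2 - 48*r + 128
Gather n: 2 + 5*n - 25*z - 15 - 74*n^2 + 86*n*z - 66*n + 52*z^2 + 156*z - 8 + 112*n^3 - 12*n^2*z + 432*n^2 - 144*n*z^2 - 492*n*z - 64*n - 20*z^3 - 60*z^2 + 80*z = 112*n^3 + n^2*(358 - 12*z) + n*(-144*z^2 - 406*z - 125) - 20*z^3 - 8*z^2 + 211*z - 21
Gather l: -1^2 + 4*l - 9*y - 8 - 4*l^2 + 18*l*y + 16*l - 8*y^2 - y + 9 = -4*l^2 + l*(18*y + 20) - 8*y^2 - 10*y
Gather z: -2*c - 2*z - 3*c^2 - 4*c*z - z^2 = -3*c^2 - 2*c - z^2 + z*(-4*c - 2)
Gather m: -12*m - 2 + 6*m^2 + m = 6*m^2 - 11*m - 2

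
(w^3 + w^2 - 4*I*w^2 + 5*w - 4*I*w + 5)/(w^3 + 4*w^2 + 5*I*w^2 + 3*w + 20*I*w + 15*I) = (w^2 - 4*I*w + 5)/(w^2 + w*(3 + 5*I) + 15*I)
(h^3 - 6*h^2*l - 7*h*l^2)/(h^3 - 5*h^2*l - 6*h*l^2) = (h - 7*l)/(h - 6*l)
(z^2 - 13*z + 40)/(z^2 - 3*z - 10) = (z - 8)/(z + 2)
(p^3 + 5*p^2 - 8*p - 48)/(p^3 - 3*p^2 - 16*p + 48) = (p + 4)/(p - 4)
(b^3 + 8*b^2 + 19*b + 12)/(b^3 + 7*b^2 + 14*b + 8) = (b + 3)/(b + 2)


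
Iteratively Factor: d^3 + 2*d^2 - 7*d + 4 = (d - 1)*(d^2 + 3*d - 4) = (d - 1)*(d + 4)*(d - 1)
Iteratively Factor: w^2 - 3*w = (w)*(w - 3)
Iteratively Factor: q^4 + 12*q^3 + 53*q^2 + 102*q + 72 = (q + 3)*(q^3 + 9*q^2 + 26*q + 24) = (q + 3)*(q + 4)*(q^2 + 5*q + 6) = (q + 2)*(q + 3)*(q + 4)*(q + 3)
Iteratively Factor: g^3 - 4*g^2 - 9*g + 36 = (g - 4)*(g^2 - 9) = (g - 4)*(g + 3)*(g - 3)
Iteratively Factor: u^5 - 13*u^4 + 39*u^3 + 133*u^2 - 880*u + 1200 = (u - 5)*(u^4 - 8*u^3 - u^2 + 128*u - 240) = (u - 5)*(u - 3)*(u^3 - 5*u^2 - 16*u + 80) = (u - 5)*(u - 4)*(u - 3)*(u^2 - u - 20) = (u - 5)*(u - 4)*(u - 3)*(u + 4)*(u - 5)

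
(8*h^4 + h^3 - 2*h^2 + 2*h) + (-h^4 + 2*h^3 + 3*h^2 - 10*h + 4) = 7*h^4 + 3*h^3 + h^2 - 8*h + 4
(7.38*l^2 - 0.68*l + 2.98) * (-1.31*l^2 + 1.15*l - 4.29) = -9.6678*l^4 + 9.3778*l^3 - 36.346*l^2 + 6.3442*l - 12.7842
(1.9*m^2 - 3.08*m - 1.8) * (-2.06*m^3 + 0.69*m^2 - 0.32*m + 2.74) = -3.914*m^5 + 7.6558*m^4 + 0.9748*m^3 + 4.9496*m^2 - 7.8632*m - 4.932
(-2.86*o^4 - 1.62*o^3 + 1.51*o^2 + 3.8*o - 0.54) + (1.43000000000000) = -2.86*o^4 - 1.62*o^3 + 1.51*o^2 + 3.8*o + 0.89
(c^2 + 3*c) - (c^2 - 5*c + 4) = 8*c - 4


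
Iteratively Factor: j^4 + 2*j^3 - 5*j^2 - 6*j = (j)*(j^3 + 2*j^2 - 5*j - 6) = j*(j + 1)*(j^2 + j - 6) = j*(j + 1)*(j + 3)*(j - 2)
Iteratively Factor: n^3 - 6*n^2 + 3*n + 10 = (n - 5)*(n^2 - n - 2) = (n - 5)*(n - 2)*(n + 1)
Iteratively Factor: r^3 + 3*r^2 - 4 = (r - 1)*(r^2 + 4*r + 4) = (r - 1)*(r + 2)*(r + 2)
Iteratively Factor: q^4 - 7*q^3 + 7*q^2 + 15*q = (q + 1)*(q^3 - 8*q^2 + 15*q) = (q - 3)*(q + 1)*(q^2 - 5*q) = q*(q - 3)*(q + 1)*(q - 5)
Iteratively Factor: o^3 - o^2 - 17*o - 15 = (o + 3)*(o^2 - 4*o - 5) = (o - 5)*(o + 3)*(o + 1)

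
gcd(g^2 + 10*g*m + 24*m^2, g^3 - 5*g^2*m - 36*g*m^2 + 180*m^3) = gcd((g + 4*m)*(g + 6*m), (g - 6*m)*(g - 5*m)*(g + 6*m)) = g + 6*m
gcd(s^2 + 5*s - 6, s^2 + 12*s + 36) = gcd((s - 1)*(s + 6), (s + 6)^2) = s + 6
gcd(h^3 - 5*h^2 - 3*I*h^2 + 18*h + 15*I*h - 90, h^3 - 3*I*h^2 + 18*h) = h^2 - 3*I*h + 18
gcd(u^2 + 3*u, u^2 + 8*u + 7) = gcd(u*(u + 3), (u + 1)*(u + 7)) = 1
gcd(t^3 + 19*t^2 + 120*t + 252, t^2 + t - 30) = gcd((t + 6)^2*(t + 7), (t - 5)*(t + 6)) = t + 6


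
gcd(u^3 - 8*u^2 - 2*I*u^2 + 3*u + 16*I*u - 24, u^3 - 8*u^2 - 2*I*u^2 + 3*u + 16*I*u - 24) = u^3 + u^2*(-8 - 2*I) + u*(3 + 16*I) - 24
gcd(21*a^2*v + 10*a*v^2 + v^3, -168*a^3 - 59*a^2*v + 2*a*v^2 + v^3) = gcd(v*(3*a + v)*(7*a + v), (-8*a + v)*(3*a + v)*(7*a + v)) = 21*a^2 + 10*a*v + v^2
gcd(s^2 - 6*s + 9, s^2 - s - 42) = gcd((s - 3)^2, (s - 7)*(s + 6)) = 1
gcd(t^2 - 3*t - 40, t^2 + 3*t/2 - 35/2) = t + 5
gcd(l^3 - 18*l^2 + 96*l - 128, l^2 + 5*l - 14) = l - 2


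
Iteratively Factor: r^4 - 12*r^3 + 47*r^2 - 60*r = (r - 3)*(r^3 - 9*r^2 + 20*r) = (r - 5)*(r - 3)*(r^2 - 4*r) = (r - 5)*(r - 4)*(r - 3)*(r)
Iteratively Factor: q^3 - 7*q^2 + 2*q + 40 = (q - 4)*(q^2 - 3*q - 10) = (q - 5)*(q - 4)*(q + 2)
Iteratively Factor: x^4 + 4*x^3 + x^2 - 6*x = (x - 1)*(x^3 + 5*x^2 + 6*x) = (x - 1)*(x + 3)*(x^2 + 2*x) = x*(x - 1)*(x + 3)*(x + 2)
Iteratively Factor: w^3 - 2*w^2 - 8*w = (w + 2)*(w^2 - 4*w) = w*(w + 2)*(w - 4)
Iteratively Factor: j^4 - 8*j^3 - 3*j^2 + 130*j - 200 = (j - 2)*(j^3 - 6*j^2 - 15*j + 100) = (j - 5)*(j - 2)*(j^2 - j - 20) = (j - 5)*(j - 2)*(j + 4)*(j - 5)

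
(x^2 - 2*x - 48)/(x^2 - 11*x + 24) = (x + 6)/(x - 3)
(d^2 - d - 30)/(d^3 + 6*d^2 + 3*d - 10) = (d - 6)/(d^2 + d - 2)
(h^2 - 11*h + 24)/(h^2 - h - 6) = (h - 8)/(h + 2)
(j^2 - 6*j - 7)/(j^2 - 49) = (j + 1)/(j + 7)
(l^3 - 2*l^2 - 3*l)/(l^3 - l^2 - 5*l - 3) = l/(l + 1)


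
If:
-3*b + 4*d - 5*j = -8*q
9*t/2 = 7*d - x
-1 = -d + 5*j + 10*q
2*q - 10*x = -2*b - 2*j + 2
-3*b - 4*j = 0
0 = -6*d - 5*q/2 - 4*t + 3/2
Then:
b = 9008/153855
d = 3721/30771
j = -2252/51285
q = -10147/153855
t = 7226/30771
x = -6470/30771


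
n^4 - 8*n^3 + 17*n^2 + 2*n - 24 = (n - 4)*(n - 3)*(n - 2)*(n + 1)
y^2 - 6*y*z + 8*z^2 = (y - 4*z)*(y - 2*z)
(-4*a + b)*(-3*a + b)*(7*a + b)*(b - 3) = 84*a^3*b - 252*a^3 - 37*a^2*b^2 + 111*a^2*b + b^4 - 3*b^3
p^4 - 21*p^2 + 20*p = p*(p - 4)*(p - 1)*(p + 5)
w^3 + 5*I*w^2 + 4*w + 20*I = (w - 2*I)*(w + 2*I)*(w + 5*I)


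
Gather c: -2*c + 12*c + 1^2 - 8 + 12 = 10*c + 5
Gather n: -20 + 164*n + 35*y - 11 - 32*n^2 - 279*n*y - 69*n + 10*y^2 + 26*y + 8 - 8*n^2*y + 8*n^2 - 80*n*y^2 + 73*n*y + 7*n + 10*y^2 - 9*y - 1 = n^2*(-8*y - 24) + n*(-80*y^2 - 206*y + 102) + 20*y^2 + 52*y - 24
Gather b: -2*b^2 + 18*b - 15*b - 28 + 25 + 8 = -2*b^2 + 3*b + 5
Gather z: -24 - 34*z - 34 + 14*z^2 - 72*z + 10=14*z^2 - 106*z - 48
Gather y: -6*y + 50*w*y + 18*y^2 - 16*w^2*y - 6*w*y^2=y^2*(18 - 6*w) + y*(-16*w^2 + 50*w - 6)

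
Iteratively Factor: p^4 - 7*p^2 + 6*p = (p - 1)*(p^3 + p^2 - 6*p) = p*(p - 1)*(p^2 + p - 6) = p*(p - 2)*(p - 1)*(p + 3)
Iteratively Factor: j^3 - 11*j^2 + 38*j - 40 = (j - 4)*(j^2 - 7*j + 10) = (j - 4)*(j - 2)*(j - 5)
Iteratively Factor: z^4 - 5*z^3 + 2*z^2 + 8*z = (z + 1)*(z^3 - 6*z^2 + 8*z) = (z - 2)*(z + 1)*(z^2 - 4*z) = z*(z - 2)*(z + 1)*(z - 4)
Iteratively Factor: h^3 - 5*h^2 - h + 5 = (h - 5)*(h^2 - 1) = (h - 5)*(h + 1)*(h - 1)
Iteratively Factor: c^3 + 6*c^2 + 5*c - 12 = (c - 1)*(c^2 + 7*c + 12) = (c - 1)*(c + 3)*(c + 4)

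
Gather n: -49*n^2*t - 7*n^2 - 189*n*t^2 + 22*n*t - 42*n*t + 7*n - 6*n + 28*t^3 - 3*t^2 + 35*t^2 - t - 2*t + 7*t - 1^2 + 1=n^2*(-49*t - 7) + n*(-189*t^2 - 20*t + 1) + 28*t^3 + 32*t^2 + 4*t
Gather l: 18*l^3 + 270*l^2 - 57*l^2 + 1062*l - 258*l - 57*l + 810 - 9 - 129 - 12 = 18*l^3 + 213*l^2 + 747*l + 660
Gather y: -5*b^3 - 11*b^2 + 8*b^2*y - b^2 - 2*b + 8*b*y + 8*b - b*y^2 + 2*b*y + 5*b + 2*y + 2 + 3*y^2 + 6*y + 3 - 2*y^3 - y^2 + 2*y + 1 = -5*b^3 - 12*b^2 + 11*b - 2*y^3 + y^2*(2 - b) + y*(8*b^2 + 10*b + 10) + 6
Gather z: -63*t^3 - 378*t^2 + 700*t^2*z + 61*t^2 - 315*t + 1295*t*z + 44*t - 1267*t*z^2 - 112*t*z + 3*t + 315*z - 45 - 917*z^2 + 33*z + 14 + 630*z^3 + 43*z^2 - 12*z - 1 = -63*t^3 - 317*t^2 - 268*t + 630*z^3 + z^2*(-1267*t - 874) + z*(700*t^2 + 1183*t + 336) - 32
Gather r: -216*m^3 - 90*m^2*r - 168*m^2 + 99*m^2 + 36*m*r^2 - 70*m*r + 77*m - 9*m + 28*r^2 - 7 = -216*m^3 - 69*m^2 + 68*m + r^2*(36*m + 28) + r*(-90*m^2 - 70*m) - 7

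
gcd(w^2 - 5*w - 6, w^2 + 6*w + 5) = w + 1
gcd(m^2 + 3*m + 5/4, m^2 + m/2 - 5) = m + 5/2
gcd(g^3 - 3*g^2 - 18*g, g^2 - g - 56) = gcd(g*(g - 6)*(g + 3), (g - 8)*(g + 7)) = 1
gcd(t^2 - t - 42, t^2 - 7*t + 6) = 1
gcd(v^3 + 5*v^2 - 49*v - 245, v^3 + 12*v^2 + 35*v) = v^2 + 12*v + 35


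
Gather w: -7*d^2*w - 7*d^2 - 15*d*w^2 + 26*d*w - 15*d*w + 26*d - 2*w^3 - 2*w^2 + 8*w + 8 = -7*d^2 + 26*d - 2*w^3 + w^2*(-15*d - 2) + w*(-7*d^2 + 11*d + 8) + 8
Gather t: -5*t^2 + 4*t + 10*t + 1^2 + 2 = -5*t^2 + 14*t + 3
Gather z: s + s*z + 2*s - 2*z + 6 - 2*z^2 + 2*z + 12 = s*z + 3*s - 2*z^2 + 18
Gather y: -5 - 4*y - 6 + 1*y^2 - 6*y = y^2 - 10*y - 11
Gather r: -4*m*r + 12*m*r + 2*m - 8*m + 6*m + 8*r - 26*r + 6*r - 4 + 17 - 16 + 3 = r*(8*m - 12)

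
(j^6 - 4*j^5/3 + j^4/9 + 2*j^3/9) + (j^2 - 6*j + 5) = j^6 - 4*j^5/3 + j^4/9 + 2*j^3/9 + j^2 - 6*j + 5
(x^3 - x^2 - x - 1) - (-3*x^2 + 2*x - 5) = x^3 + 2*x^2 - 3*x + 4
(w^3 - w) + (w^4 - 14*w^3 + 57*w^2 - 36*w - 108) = w^4 - 13*w^3 + 57*w^2 - 37*w - 108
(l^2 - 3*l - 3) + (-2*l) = l^2 - 5*l - 3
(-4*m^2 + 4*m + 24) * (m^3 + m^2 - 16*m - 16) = -4*m^5 + 92*m^3 + 24*m^2 - 448*m - 384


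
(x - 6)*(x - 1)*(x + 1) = x^3 - 6*x^2 - x + 6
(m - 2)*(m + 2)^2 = m^3 + 2*m^2 - 4*m - 8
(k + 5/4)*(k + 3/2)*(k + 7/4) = k^3 + 9*k^2/2 + 107*k/16 + 105/32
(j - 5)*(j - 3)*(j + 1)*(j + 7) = j^4 - 42*j^2 + 64*j + 105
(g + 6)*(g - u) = g^2 - g*u + 6*g - 6*u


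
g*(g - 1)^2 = g^3 - 2*g^2 + g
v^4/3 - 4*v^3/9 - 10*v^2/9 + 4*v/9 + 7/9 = (v/3 + 1/3)*(v - 7/3)*(v - 1)*(v + 1)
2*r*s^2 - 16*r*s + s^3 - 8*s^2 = s*(2*r + s)*(s - 8)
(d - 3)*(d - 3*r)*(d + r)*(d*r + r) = d^4*r - 2*d^3*r^2 - 2*d^3*r - 3*d^2*r^3 + 4*d^2*r^2 - 3*d^2*r + 6*d*r^3 + 6*d*r^2 + 9*r^3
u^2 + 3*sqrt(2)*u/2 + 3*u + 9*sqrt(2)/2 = (u + 3)*(u + 3*sqrt(2)/2)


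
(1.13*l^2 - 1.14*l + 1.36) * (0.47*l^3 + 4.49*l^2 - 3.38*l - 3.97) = 0.5311*l^5 + 4.5379*l^4 - 8.2988*l^3 + 5.4735*l^2 - 0.0709999999999997*l - 5.3992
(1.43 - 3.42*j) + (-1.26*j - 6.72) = -4.68*j - 5.29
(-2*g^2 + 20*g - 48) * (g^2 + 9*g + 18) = -2*g^4 + 2*g^3 + 96*g^2 - 72*g - 864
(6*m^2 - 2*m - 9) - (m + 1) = 6*m^2 - 3*m - 10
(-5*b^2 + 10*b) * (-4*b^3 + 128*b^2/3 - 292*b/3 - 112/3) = 20*b^5 - 760*b^4/3 + 2740*b^3/3 - 2360*b^2/3 - 1120*b/3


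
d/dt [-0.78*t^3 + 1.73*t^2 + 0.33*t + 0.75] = -2.34*t^2 + 3.46*t + 0.33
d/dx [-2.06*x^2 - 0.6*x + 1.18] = -4.12*x - 0.6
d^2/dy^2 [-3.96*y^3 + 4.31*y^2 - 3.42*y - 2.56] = 8.62 - 23.76*y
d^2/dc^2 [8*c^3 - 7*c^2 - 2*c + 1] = 48*c - 14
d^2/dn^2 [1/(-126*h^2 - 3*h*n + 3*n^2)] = 2*(-42*h^2 - h*n + n^2 - (h - 2*n)^2)/(3*(42*h^2 + h*n - n^2)^3)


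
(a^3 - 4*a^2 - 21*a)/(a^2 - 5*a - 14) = a*(a + 3)/(a + 2)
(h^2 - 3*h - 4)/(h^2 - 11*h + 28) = (h + 1)/(h - 7)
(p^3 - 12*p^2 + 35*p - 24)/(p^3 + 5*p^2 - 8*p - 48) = (p^2 - 9*p + 8)/(p^2 + 8*p + 16)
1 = 1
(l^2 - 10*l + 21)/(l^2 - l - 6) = (l - 7)/(l + 2)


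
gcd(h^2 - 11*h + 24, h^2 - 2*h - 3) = h - 3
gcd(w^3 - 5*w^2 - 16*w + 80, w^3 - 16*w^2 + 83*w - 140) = w^2 - 9*w + 20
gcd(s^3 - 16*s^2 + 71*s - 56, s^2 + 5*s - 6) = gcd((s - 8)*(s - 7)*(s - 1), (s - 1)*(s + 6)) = s - 1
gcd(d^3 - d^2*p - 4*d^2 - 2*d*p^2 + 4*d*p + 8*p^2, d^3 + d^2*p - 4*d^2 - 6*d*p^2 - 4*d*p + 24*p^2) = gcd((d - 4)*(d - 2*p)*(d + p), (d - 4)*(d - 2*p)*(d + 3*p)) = -d^2 + 2*d*p + 4*d - 8*p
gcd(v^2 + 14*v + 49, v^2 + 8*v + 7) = v + 7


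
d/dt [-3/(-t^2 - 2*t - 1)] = 6*(-t - 1)/(t^2 + 2*t + 1)^2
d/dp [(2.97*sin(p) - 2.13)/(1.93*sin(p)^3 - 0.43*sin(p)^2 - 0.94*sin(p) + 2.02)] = (-11.4642*sin(p)^3 + 13.6098*sin(p)^2 - 1.8318*sin(p) + 3.9972)*cos(p)/(3.7249*sin(p)^6 - 1.6598*sin(p)^5 - 3.4435*sin(p)^4 + 8.6056*sin(p)^3 - 0.8536*sin(p)^2 - 3.7976*sin(p) + 4.0804)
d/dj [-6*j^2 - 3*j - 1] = -12*j - 3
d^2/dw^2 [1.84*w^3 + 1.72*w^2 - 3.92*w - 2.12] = 11.04*w + 3.44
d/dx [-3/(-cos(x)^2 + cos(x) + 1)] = 3*(2*cos(x) - 1)*sin(x)/(sin(x)^2 + cos(x))^2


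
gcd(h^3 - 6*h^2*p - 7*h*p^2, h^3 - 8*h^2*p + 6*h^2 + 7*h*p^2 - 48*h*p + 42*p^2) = -h + 7*p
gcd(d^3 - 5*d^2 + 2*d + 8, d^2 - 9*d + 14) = d - 2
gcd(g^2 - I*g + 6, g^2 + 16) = 1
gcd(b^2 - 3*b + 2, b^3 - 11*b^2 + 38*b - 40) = b - 2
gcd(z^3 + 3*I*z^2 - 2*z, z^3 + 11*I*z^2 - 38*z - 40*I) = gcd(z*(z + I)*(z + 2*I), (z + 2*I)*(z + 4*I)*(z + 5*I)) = z + 2*I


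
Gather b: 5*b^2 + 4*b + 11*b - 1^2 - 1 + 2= 5*b^2 + 15*b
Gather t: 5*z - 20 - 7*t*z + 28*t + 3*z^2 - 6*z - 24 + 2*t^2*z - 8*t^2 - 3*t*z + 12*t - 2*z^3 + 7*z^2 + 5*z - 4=t^2*(2*z - 8) + t*(40 - 10*z) - 2*z^3 + 10*z^2 + 4*z - 48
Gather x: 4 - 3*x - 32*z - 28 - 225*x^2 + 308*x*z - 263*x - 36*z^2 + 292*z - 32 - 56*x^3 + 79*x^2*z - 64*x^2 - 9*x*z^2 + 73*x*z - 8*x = -56*x^3 + x^2*(79*z - 289) + x*(-9*z^2 + 381*z - 274) - 36*z^2 + 260*z - 56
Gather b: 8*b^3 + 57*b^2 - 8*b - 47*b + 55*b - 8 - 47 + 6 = 8*b^3 + 57*b^2 - 49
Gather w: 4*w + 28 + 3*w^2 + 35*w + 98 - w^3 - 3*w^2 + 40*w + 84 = -w^3 + 79*w + 210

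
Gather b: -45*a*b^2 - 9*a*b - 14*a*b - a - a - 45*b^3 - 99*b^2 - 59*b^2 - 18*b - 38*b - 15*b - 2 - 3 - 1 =-2*a - 45*b^3 + b^2*(-45*a - 158) + b*(-23*a - 71) - 6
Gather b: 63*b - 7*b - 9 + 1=56*b - 8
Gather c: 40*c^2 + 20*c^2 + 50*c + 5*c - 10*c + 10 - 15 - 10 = 60*c^2 + 45*c - 15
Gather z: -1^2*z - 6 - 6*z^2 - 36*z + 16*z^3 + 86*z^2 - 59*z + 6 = 16*z^3 + 80*z^2 - 96*z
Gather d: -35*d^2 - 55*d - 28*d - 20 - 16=-35*d^2 - 83*d - 36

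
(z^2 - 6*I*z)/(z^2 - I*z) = (z - 6*I)/(z - I)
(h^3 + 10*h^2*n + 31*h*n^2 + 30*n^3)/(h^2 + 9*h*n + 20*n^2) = (h^2 + 5*h*n + 6*n^2)/(h + 4*n)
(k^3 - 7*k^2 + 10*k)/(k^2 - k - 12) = k*(-k^2 + 7*k - 10)/(-k^2 + k + 12)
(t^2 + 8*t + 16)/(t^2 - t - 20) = (t + 4)/(t - 5)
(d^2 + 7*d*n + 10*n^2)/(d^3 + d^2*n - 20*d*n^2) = (d + 2*n)/(d*(d - 4*n))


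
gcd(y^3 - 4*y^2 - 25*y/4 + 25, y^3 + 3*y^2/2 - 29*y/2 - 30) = y^2 - 3*y/2 - 10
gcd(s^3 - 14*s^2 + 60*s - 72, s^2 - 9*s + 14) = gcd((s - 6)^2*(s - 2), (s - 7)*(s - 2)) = s - 2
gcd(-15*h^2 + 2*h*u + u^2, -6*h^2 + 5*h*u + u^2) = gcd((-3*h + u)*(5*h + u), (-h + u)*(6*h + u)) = 1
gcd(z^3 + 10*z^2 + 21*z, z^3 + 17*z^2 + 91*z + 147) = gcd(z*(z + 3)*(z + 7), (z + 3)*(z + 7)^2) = z^2 + 10*z + 21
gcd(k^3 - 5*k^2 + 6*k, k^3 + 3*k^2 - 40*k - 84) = 1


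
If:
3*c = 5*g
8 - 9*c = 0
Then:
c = 8/9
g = 8/15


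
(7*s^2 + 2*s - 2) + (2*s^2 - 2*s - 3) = 9*s^2 - 5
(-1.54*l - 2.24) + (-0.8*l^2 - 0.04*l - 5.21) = -0.8*l^2 - 1.58*l - 7.45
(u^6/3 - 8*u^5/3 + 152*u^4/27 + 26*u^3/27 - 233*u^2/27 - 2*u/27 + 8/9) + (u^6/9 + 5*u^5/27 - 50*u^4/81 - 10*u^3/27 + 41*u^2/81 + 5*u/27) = 4*u^6/9 - 67*u^5/27 + 406*u^4/81 + 16*u^3/27 - 658*u^2/81 + u/9 + 8/9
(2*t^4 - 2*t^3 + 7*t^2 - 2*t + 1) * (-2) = -4*t^4 + 4*t^3 - 14*t^2 + 4*t - 2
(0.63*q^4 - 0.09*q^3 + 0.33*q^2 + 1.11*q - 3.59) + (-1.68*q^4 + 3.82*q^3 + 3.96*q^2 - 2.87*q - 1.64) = -1.05*q^4 + 3.73*q^3 + 4.29*q^2 - 1.76*q - 5.23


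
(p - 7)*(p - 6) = p^2 - 13*p + 42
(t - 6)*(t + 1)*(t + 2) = t^3 - 3*t^2 - 16*t - 12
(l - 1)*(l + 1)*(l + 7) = l^3 + 7*l^2 - l - 7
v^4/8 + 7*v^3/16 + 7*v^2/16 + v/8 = v*(v/4 + 1/4)*(v/2 + 1)*(v + 1/2)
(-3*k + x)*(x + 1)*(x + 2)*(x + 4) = -3*k*x^3 - 21*k*x^2 - 42*k*x - 24*k + x^4 + 7*x^3 + 14*x^2 + 8*x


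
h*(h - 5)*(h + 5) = h^3 - 25*h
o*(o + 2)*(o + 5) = o^3 + 7*o^2 + 10*o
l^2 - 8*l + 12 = (l - 6)*(l - 2)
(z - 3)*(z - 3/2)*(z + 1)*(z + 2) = z^4 - 3*z^3/2 - 7*z^2 + 9*z/2 + 9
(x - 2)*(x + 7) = x^2 + 5*x - 14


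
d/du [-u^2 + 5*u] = 5 - 2*u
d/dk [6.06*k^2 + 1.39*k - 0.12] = 12.12*k + 1.39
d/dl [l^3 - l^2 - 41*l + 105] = 3*l^2 - 2*l - 41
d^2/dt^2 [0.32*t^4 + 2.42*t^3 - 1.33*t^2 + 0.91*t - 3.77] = 3.84*t^2 + 14.52*t - 2.66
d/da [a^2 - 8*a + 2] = 2*a - 8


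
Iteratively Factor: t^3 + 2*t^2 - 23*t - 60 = (t + 4)*(t^2 - 2*t - 15) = (t + 3)*(t + 4)*(t - 5)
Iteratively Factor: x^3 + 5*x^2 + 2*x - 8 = (x - 1)*(x^2 + 6*x + 8) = (x - 1)*(x + 4)*(x + 2)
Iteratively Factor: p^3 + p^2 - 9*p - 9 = (p - 3)*(p^2 + 4*p + 3) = (p - 3)*(p + 1)*(p + 3)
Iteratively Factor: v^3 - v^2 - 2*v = (v - 2)*(v^2 + v) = (v - 2)*(v + 1)*(v)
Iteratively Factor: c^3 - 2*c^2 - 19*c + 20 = (c + 4)*(c^2 - 6*c + 5) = (c - 5)*(c + 4)*(c - 1)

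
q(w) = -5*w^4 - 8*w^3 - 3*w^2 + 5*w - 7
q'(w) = -20*w^3 - 24*w^2 - 6*w + 5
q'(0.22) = 2.31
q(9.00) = -38842.00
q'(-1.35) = 18.57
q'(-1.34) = 18.07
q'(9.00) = -16573.00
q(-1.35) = -16.14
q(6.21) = -9443.46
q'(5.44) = -3957.67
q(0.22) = -6.14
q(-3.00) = -238.00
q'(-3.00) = 347.00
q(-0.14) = -7.74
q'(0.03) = 4.80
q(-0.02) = -7.10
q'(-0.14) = 5.42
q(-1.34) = -15.96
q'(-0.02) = 5.11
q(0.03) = -6.85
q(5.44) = -5735.40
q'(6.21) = -5747.46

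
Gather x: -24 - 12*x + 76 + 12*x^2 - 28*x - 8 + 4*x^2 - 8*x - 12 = 16*x^2 - 48*x + 32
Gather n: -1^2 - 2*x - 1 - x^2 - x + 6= -x^2 - 3*x + 4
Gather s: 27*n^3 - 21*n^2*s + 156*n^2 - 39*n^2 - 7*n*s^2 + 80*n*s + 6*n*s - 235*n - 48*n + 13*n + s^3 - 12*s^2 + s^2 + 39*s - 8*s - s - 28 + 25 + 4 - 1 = 27*n^3 + 117*n^2 - 270*n + s^3 + s^2*(-7*n - 11) + s*(-21*n^2 + 86*n + 30)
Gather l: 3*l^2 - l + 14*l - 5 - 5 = 3*l^2 + 13*l - 10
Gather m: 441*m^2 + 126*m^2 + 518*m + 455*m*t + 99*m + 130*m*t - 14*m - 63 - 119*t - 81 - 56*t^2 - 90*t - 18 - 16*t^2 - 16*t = 567*m^2 + m*(585*t + 603) - 72*t^2 - 225*t - 162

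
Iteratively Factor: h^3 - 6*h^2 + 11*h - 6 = (h - 1)*(h^2 - 5*h + 6) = (h - 3)*(h - 1)*(h - 2)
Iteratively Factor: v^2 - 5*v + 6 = (v - 3)*(v - 2)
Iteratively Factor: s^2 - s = (s - 1)*(s)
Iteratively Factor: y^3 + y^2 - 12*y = (y)*(y^2 + y - 12) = y*(y + 4)*(y - 3)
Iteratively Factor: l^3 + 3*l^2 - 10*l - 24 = (l - 3)*(l^2 + 6*l + 8) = (l - 3)*(l + 2)*(l + 4)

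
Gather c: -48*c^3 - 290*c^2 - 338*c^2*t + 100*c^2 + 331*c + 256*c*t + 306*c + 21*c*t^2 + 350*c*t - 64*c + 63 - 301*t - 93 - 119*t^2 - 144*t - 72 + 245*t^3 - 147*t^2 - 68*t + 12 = -48*c^3 + c^2*(-338*t - 190) + c*(21*t^2 + 606*t + 573) + 245*t^3 - 266*t^2 - 513*t - 90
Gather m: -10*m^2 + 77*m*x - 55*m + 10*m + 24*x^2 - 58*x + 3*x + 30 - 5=-10*m^2 + m*(77*x - 45) + 24*x^2 - 55*x + 25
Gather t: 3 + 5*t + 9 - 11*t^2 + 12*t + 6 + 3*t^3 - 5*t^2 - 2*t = 3*t^3 - 16*t^2 + 15*t + 18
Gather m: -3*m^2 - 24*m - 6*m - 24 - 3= -3*m^2 - 30*m - 27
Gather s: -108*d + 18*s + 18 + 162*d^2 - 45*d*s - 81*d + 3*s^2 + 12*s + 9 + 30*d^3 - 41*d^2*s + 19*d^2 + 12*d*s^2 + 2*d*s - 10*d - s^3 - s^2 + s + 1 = 30*d^3 + 181*d^2 - 199*d - s^3 + s^2*(12*d + 2) + s*(-41*d^2 - 43*d + 31) + 28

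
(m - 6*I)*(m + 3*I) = m^2 - 3*I*m + 18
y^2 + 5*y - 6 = (y - 1)*(y + 6)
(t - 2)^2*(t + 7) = t^3 + 3*t^2 - 24*t + 28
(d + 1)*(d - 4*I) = d^2 + d - 4*I*d - 4*I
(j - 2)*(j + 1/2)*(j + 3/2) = j^3 - 13*j/4 - 3/2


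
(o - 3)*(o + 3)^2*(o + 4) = o^4 + 7*o^3 + 3*o^2 - 63*o - 108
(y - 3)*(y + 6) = y^2 + 3*y - 18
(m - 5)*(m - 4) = m^2 - 9*m + 20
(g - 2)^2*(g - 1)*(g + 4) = g^4 - g^3 - 12*g^2 + 28*g - 16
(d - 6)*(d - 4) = d^2 - 10*d + 24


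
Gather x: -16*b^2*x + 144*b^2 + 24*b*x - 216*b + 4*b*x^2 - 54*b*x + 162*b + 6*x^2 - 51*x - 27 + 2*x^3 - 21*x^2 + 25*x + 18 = 144*b^2 - 54*b + 2*x^3 + x^2*(4*b - 15) + x*(-16*b^2 - 30*b - 26) - 9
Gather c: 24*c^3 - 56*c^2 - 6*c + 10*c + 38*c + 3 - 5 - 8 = 24*c^3 - 56*c^2 + 42*c - 10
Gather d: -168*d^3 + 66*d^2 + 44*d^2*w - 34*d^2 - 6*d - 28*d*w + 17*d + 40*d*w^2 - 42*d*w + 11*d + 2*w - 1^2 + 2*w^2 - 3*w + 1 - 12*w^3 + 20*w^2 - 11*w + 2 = -168*d^3 + d^2*(44*w + 32) + d*(40*w^2 - 70*w + 22) - 12*w^3 + 22*w^2 - 12*w + 2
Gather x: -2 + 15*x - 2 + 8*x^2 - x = 8*x^2 + 14*x - 4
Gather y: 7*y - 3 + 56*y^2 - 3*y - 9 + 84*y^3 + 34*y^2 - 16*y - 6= 84*y^3 + 90*y^2 - 12*y - 18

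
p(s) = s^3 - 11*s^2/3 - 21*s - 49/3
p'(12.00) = 323.00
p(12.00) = 931.67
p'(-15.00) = 764.00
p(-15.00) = -3901.33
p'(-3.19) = 32.92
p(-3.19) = -19.12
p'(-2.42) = 14.32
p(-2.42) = -1.16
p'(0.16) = -22.10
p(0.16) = -19.78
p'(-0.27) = -18.80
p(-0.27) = -10.95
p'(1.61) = -25.03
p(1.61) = -55.47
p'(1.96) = -23.85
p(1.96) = -64.05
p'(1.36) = -25.42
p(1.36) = -49.16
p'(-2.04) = 6.44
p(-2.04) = 2.76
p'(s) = 3*s^2 - 22*s/3 - 21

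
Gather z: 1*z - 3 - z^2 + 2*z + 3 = -z^2 + 3*z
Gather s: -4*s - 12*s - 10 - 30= -16*s - 40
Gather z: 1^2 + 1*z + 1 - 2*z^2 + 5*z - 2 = -2*z^2 + 6*z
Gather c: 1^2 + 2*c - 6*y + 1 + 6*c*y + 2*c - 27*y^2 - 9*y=c*(6*y + 4) - 27*y^2 - 15*y + 2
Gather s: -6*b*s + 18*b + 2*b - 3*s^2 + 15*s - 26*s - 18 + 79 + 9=20*b - 3*s^2 + s*(-6*b - 11) + 70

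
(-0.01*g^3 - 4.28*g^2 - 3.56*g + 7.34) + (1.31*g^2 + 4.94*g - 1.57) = -0.01*g^3 - 2.97*g^2 + 1.38*g + 5.77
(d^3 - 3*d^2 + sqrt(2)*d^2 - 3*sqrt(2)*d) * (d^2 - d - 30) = d^5 - 4*d^4 + sqrt(2)*d^4 - 27*d^3 - 4*sqrt(2)*d^3 - 27*sqrt(2)*d^2 + 90*d^2 + 90*sqrt(2)*d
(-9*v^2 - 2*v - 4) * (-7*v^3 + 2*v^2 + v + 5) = 63*v^5 - 4*v^4 + 15*v^3 - 55*v^2 - 14*v - 20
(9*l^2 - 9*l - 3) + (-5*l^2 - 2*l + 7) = 4*l^2 - 11*l + 4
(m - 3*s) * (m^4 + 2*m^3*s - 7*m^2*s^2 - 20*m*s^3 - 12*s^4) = m^5 - m^4*s - 13*m^3*s^2 + m^2*s^3 + 48*m*s^4 + 36*s^5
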